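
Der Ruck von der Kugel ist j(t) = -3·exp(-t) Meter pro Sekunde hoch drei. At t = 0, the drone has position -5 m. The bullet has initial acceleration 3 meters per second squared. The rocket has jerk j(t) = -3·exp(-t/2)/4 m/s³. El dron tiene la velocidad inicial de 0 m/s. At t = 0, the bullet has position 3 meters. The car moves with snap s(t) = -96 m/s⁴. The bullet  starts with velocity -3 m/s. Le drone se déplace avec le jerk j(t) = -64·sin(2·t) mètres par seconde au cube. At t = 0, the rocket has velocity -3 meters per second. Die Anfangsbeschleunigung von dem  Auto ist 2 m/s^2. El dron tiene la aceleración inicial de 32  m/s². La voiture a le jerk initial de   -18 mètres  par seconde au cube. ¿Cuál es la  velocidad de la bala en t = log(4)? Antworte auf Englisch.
To solve this, we need to take 2 antiderivatives of our jerk equation j(t) = -3·exp(-t). The integral of jerk is acceleration. Using a(0) = 3, we get a(t) = 3·exp(-t). Taking ∫a(t)dt and applying v(0) = -3, we find v(t) = -3·exp(-t). From the given velocity equation v(t) = -3·exp(-t), we substitute t = log(4) to get v = -3/4.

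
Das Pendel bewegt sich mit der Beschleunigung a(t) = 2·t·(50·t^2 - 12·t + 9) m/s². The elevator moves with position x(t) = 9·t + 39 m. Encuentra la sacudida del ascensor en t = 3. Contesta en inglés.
We must differentiate our position equation x(t) = 9·t + 39 3 times. Taking d/dt of x(t), we find v(t) = 9. Differentiating velocity, we get acceleration: a(t) = 0. Differentiating acceleration, we get jerk: j(t) = 0. Using j(t) = 0 and substituting t = 3, we find j = 0.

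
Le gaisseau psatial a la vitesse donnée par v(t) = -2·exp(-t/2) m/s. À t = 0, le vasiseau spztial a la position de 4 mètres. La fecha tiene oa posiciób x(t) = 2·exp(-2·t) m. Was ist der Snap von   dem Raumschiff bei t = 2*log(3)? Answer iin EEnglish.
We must differentiate our velocity equation v(t) = -2·exp(-t/2) 3 times. Taking d/dt of v(t), we find a(t) = exp(-t/2). Differentiating acceleration, we get jerk: j(t) = -exp(-t/2)/2. The derivative of jerk gives snap: s(t) = exp(-t/2)/4. Using s(t) = exp(-t/2)/4 and substituting t = 2*log(3), we find s = 1/12.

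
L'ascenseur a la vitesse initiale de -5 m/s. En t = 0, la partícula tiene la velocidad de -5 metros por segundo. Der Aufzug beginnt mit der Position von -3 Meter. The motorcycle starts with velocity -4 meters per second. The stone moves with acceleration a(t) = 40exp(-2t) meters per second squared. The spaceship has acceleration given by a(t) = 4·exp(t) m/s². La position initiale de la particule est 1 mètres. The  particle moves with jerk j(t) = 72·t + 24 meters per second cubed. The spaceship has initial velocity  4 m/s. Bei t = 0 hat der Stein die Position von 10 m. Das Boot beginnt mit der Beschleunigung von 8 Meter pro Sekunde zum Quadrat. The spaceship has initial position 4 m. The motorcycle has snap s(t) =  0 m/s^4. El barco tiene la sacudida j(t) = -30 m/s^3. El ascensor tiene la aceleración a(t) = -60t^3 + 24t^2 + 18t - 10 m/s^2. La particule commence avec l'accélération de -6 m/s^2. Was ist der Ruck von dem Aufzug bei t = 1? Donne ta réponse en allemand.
Um dies zu lösen, müssen wir 1 Ableitung unserer Gleichung für die Beschleunigung a(t) = -60·t^3 + 24·t^2 + 18·t - 10 nehmen. Durch Ableiten von der Beschleunigung erhalten wir den Ruck: j(t) = -180·t^2 + 48·t + 18. Wir haben den Ruck j(t) = -180·t^2 + 48·t + 18. Durch Einsetzen von t = 1: j(1) = -114.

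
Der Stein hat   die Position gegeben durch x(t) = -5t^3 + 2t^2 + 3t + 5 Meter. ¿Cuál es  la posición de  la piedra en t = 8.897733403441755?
De la ecuación de la posición x(t) = -5·t^3 + 2·t^2 + 3·t + 5, sustituimos t = 8.897733403441755 para obtener x = -3332.12010944423.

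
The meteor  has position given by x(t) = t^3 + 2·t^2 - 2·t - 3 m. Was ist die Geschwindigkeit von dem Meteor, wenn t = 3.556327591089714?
Ausgehend von der Position x(t) = t^3 + 2·t^2 - 2·t - 3, nehmen wir 1 Ableitung. Durch Ableiten von der Position erhalten wir die Geschwindigkeit: v(t) = 3·t^2 + 4·t - 2. Aus der Gleichung für die Geschwindigkeit v(t) = 3·t^2 + 4·t - 2, setzen wir t = 3.556327591089714 ein und erhalten v = 50.1677081697968.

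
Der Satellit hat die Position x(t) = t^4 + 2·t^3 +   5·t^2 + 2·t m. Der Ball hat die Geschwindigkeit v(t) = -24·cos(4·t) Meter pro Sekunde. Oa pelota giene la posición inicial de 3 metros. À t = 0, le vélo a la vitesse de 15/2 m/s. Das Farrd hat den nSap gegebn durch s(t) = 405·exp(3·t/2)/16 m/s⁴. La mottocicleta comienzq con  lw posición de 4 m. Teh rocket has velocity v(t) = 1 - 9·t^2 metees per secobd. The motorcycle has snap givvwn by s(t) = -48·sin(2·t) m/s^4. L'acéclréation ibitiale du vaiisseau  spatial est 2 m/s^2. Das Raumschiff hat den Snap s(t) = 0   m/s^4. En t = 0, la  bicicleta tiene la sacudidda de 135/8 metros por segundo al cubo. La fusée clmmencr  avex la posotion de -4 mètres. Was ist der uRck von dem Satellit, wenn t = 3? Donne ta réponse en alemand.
Wir müssen unsere Gleichung für die Position x(t) = t^4 + 2·t^3 + 5·t^2 + 2·t 3-mal ableiten. Durch Ableiten von der Position erhalten wir die Geschwindigkeit: v(t) = 4·t^3 + 6·t^2 + 10·t + 2. Durch Ableiten von der Geschwindigkeit erhalten wir die Beschleunigung: a(t) = 12·t^2 + 12·t + 10. Durch Ableiten von der Beschleunigung erhalten wir den Ruck: j(t) = 24·t + 12. Mit j(t) = 24·t + 12 und Einsetzen von t = 3, finden wir j = 84.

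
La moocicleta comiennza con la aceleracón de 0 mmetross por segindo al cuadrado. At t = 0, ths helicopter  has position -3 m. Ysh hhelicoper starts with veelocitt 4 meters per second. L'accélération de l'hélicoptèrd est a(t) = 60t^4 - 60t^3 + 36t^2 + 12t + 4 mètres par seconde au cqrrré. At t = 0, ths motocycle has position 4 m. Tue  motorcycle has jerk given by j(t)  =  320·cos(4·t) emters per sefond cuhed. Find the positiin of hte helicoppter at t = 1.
To solve this, we need to take 2 integrals of our acceleration equation a(t) = 60·t^4 - 60·t^3 + 36·t^2 + 12·t + 4. Integrating acceleration and using the initial condition v(0) = 4, we get v(t) = 12·t^5 - 15·t^4 + 12·t^3 + 6·t^2 + 4·t + 4. Taking ∫v(t)dt and applying x(0) = -3, we find x(t) = 2·t^6 - 3·t^5 + 3·t^4 + 2·t^3 + 2·t^2 + 4·t - 3. Using x(t) = 2·t^6 - 3·t^5 + 3·t^4 + 2·t^3 + 2·t^2 + 4·t - 3 and substituting t = 1, we find x = 7.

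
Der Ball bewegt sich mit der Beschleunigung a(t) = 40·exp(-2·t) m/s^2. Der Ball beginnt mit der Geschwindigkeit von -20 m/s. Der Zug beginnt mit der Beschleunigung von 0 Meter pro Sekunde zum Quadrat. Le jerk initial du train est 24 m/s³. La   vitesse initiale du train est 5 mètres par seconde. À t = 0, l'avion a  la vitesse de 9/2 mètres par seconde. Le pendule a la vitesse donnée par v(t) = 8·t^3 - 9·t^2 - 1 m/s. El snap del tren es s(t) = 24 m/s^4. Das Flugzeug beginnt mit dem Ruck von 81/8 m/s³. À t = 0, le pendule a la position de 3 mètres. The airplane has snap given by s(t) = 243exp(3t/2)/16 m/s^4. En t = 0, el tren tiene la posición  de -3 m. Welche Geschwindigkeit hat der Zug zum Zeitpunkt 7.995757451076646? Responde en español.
Partiendo del snap s(t) = 24, tomamos 3 antiderivadas. La integral del snap, con j(0) = 24, da la sacudida: j(t) = 24·t + 24. Integrando la sacudida y usando la condición inicial a(0) = 0, obtenemos a(t) = 12·t·(t + 2). Integrando la aceleración y usando la condición inicial v(0) = 5, obtenemos v(t) = 4·t^3 + 12·t^2 + 5. De la ecuación de la velocidad v(t) = 4·t^3 + 12·t^2 + 5, sustituimos t = 7.995757451076646 para obtener v = 2816.92909664404.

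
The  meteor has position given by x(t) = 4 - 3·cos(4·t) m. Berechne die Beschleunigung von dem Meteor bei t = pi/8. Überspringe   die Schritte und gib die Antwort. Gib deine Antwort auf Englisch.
At t = pi/8, a = 0.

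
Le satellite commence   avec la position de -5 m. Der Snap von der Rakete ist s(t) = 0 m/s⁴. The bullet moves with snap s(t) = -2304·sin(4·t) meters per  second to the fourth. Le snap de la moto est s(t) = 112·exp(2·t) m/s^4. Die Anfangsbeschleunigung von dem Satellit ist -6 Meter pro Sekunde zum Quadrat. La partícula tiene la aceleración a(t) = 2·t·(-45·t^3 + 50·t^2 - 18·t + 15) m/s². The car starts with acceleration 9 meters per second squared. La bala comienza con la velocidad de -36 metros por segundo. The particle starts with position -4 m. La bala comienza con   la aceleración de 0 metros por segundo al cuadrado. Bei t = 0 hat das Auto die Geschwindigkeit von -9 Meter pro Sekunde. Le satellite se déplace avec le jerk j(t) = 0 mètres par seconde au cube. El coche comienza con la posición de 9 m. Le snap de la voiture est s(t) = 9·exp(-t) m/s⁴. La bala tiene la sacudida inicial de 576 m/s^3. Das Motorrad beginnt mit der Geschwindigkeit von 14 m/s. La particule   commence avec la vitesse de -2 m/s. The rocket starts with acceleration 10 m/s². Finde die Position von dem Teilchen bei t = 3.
Um dies zu lösen, müssen wir 2 Stammfunktionen unserer Gleichung für die Beschleunigung a(t) = 2·t·(-45·t^3 + 50·t^2 - 18·t + 15) finden. Mit ∫a(t)dt und Anwendung von v(0) = -2, finden wir v(t) = -18·t^5 + 25·t^4 - 12·t^3 + 15·t^2 - 2. Durch Integration von der Geschwindigkeit und Verwendung der Anfangsbedingung x(0) = -4, erhalten wir x(t) = -3·t^6 + 5·t^5 - 3·t^4 + 5·t^3 - 2·t - 4. Wir haben die Position x(t) = -3·t^6 + 5·t^5 - 3·t^4 + 5·t^3 - 2·t - 4. Durch Einsetzen von t = 3: x(3) = -1090.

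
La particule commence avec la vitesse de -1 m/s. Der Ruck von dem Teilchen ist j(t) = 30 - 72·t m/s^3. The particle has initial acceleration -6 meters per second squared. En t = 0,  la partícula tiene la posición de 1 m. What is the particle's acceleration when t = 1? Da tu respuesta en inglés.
Starting from jerk j(t) = 30 - 72·t, we take 1 integral. The antiderivative of jerk is acceleration. Using a(0) = -6, we get a(t) = -36·t^2 + 30·t - 6. We have acceleration a(t) = -36·t^2 + 30·t - 6. Substituting t = 1: a(1) = -12.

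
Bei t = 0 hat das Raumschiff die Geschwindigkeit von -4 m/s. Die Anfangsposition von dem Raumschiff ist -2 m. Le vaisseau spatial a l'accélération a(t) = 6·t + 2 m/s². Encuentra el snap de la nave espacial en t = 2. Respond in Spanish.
Para resolver esto, necesitamos tomar 2 derivadas de nuestra ecuación de la aceleración a(t) = 6·t + 2. Tomando d/dt de a(t), encontramos j(t) = 6. Derivando la sacudida, obtenemos el snap: s(t) = 0. Usando s(t) = 0 y sustituyendo t = 2, encontramos s = 0.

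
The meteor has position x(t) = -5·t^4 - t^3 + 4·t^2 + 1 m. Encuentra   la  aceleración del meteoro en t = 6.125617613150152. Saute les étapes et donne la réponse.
En t = 6.125617613150152, a = -2280.14517423102.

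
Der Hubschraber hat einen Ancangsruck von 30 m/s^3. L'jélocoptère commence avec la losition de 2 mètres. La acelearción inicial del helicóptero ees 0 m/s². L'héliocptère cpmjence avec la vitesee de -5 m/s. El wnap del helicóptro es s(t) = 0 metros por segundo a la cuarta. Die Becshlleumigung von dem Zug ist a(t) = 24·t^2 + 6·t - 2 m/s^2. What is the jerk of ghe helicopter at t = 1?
We must find the antiderivative of our snap equation s(t) = 0 1 time. Integrating snap and using the initial condition j(0) = 30, we get j(t) = 30. Using j(t) = 30 and substituting t = 1, we find j = 30.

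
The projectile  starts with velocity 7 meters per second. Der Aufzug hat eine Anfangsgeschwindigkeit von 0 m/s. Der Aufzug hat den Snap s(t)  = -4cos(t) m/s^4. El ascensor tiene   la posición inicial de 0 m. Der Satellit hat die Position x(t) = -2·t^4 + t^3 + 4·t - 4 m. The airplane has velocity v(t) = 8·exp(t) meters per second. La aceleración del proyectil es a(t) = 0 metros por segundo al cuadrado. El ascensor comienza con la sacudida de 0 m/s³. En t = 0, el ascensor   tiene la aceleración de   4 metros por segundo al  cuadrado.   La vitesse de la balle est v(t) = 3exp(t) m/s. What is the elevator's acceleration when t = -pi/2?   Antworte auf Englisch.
We must find the integral of our snap equation s(t) = -4·cos(t) 2 times. Integrating snap and using the initial condition j(0) = 0, we get j(t) = -4·sin(t). The integral of jerk is acceleration. Using a(0) = 4, we get a(t) = 4·cos(t). Using a(t) = 4·cos(t) and substituting t = -pi/2, we find a = 0.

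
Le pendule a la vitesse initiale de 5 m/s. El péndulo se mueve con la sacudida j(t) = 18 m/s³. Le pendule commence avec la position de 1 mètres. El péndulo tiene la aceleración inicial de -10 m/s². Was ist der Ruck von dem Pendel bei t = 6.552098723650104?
Mit j(t) = 18 und Einsetzen von t = 6.552098723650104, finden wir j = 18.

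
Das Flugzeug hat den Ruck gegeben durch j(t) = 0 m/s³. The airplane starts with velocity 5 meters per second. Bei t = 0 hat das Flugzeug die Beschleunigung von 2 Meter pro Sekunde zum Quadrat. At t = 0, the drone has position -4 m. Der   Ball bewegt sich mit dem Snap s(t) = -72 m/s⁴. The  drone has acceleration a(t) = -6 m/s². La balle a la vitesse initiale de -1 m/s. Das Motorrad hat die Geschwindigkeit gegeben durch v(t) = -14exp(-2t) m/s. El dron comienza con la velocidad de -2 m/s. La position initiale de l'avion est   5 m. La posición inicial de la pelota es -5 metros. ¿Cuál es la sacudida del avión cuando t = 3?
Usando j(t) = 0 y sustituyendo t = 3, encontramos j = 0.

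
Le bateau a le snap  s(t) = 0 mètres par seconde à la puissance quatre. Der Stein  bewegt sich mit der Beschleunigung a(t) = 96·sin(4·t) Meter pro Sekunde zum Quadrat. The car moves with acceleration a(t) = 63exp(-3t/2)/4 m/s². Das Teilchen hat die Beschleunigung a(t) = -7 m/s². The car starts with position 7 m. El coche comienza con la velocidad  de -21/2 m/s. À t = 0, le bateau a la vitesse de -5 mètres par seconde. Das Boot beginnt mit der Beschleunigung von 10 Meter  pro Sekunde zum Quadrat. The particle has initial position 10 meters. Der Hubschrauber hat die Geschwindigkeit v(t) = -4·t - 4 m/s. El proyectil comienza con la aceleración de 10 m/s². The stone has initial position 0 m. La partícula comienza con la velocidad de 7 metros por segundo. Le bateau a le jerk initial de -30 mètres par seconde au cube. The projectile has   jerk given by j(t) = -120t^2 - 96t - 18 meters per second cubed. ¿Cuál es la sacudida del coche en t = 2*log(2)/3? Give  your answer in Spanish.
Partiendo de la aceleración a(t) = 63·exp(-3·t/2)/4, tomamos 1 derivada. Tomando d/dt de a(t), encontramos j(t) = -189·exp(-3·t/2)/8. Usando j(t) = -189·exp(-3·t/2)/8 y sustituyendo t = 2*log(2)/3, encontramos j = -189/16.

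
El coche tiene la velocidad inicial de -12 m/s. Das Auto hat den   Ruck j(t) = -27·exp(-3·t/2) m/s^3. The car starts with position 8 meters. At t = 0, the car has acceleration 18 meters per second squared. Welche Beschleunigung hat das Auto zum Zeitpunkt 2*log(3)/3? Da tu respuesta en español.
Partiendo de la sacudida j(t) = -27·exp(-3·t/2), tomamos 1 integral. Integrando la sacudida y usando la condición inicial a(0) = 18, obtenemos a(t) = 18·exp(-3·t/2). Tenemos la aceleración a(t) = 18·exp(-3·t/2). Sustituyendo t = 2*log(3)/3: a(2*log(3)/3) = 6.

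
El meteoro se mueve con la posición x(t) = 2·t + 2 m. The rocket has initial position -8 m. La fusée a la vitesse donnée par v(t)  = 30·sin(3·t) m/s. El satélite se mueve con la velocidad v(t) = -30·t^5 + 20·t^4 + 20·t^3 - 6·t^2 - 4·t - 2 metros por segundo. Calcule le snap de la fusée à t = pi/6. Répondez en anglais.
We must differentiate our velocity equation v(t) = 30·sin(3·t) 3 times. The derivative of velocity gives acceleration: a(t) = 90·cos(3·t). The derivative of acceleration gives jerk: j(t) = -270·sin(3·t). Differentiating jerk, we get snap: s(t) = -810·cos(3·t). We have snap s(t) = -810·cos(3·t). Substituting t = pi/6: s(pi/6) = 0.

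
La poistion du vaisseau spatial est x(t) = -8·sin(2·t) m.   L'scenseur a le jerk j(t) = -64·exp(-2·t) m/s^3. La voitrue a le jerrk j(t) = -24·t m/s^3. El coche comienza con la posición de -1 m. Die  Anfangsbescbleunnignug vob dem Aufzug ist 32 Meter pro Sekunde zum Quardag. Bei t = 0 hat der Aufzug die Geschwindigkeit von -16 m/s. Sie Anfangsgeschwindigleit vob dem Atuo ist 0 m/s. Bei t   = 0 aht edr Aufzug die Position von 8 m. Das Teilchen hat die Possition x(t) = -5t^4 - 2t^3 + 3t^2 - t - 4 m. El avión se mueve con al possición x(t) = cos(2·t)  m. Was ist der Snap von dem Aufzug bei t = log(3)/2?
Um dies zu lösen, müssen wir 1 Ableitung unserer Gleichung für den Ruck j(t) = -64·exp(-2·t) nehmen. Die Ableitung von dem Ruck ergibt den Snap: s(t) = 128·exp(-2·t). Aus der Gleichung für den Snap s(t) = 128·exp(-2·t), setzen wir t = log(3)/2 ein und erhalten s = 128/3.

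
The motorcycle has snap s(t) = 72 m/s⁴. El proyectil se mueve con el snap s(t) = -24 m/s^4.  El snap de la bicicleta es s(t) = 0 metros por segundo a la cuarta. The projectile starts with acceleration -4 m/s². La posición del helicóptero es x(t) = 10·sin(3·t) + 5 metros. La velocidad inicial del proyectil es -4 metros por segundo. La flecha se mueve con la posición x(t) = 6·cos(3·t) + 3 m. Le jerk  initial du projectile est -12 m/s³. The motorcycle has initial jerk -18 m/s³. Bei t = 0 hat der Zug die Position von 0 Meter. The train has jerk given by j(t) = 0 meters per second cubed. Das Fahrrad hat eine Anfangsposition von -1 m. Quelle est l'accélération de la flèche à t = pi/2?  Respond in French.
Nous devons dériver notre équation de la position x(t) = 6·cos(3·t) + 3 2 fois. En dérivant la position, nous obtenons la vitesse: v(t) = -18·sin(3·t). En dérivant la vitesse, nous obtenons l'accélération: a(t) = -54·cos(3·t). De l'équation de l'accélération a(t) = -54·cos(3·t), nous substituons t = pi/2 pour obtenir a = 0.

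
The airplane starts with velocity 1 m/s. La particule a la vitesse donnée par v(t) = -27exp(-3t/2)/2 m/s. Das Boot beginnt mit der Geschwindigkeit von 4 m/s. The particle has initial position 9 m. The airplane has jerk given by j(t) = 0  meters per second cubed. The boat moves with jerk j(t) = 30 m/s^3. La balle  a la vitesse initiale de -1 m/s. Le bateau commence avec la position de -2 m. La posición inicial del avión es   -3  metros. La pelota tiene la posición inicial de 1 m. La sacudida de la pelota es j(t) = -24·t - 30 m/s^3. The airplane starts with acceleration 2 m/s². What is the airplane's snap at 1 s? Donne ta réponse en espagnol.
Para resolver esto, necesitamos tomar 1 derivada de nuestra ecuación de la sacudida j(t) = 0. Tomando d/dt de j(t), encontramos s(t) = 0. Tenemos el snap s(t) = 0. Sustituyendo t = 1: s(1) = 0.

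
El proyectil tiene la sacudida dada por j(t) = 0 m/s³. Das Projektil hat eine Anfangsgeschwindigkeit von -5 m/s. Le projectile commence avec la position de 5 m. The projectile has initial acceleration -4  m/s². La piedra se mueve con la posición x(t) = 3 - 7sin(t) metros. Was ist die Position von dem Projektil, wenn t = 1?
Wir müssen die Stammfunktion unserer Gleichung für den Ruck j(t) = 0 3-mal finden. Das Integral von dem Ruck ist die Beschleunigung. Mit a(0) = -4 erhalten wir a(t) = -4. Durch Integration von der Beschleunigung und Verwendung der Anfangsbedingung v(0) = -5, erhalten wir v(t) = -4·t - 5. Durch Integration von der Geschwindigkeit und Verwendung der Anfangsbedingung x(0) = 5, erhalten wir x(t) = -2·t^2 - 5·t + 5. Mit x(t) = -2·t^2 - 5·t + 5 und Einsetzen von t = 1, finden wir x = -2.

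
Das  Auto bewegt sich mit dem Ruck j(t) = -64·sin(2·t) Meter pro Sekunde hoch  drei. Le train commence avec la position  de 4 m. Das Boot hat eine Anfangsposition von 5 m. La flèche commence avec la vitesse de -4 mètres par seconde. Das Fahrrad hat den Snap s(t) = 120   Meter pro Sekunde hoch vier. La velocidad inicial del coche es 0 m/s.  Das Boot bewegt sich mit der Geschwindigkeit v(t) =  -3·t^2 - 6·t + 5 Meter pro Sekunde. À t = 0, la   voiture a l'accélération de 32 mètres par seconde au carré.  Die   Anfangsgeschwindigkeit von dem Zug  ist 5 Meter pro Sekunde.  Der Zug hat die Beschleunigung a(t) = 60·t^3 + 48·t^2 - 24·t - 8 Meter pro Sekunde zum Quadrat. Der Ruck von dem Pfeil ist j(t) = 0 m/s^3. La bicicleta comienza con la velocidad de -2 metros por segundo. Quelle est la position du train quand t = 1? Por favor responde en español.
Necesitamos integrar nuestra ecuación de la aceleración a(t) = 60·t^3 + 48·t^2 - 24·t - 8 2 veces. Integrando la aceleración y usando la condición inicial v(0) = 5, obtenemos v(t) = 15·t^4 + 16·t^3 - 12·t^2 - 8·t + 5. Integrando la velocidad y usando la condición inicial x(0) = 4, obtenemos x(t) = 3·t^5 + 4·t^4 - 4·t^3 - 4·t^2 + 5·t + 4. Usando x(t) = 3·t^5 + 4·t^4 - 4·t^3 - 4·t^2 + 5·t + 4 y sustituyendo t = 1, encontramos x = 8.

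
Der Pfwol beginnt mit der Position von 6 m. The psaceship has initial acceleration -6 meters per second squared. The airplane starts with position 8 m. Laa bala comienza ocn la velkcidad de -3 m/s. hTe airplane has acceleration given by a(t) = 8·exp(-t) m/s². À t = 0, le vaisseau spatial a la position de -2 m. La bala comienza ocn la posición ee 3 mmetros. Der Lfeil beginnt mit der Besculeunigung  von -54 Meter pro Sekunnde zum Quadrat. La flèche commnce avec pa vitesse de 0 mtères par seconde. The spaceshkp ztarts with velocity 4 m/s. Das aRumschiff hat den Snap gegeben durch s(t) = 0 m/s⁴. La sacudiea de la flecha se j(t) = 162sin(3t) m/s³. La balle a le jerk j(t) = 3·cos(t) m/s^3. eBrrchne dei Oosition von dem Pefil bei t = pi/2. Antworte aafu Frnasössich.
Nous devons trouver la primitive de notre équation du jerk j(t) = 162·sin(3·t) 3 fois. En intégrant le jerk et en utilisant la condition initiale a(0) = -54, nous obtenons a(t) = -54·cos(3·t). En prenant ∫a(t)dt et en appliquant v(0) = 0, nous trouvons v(t) = -18·sin(3·t). L'intégrale de la vitesse, avec x(0) = 6, donne la position: x(t) = 6·cos(3·t). Nous avons la position x(t) = 6·cos(3·t). En substituant t = pi/2: x(pi/2) = 0.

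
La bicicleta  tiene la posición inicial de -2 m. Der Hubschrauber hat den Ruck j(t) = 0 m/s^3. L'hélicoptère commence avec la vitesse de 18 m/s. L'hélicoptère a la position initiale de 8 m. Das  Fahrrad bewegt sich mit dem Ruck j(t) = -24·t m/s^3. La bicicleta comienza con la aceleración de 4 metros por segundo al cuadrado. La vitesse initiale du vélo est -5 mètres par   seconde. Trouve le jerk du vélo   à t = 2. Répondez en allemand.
Wir haben den Ruck j(t) = -24·t. Durch Einsetzen von t = 2: j(2) = -48.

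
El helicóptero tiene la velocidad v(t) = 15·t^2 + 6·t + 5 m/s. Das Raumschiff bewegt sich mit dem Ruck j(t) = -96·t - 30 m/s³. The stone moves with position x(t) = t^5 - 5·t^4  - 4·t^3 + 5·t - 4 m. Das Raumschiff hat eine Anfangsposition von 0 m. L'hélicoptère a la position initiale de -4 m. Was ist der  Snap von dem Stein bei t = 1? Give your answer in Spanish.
Para resolver esto, necesitamos tomar 4 derivadas de nuestra ecuación de la posición x(t) = t^5 - 5·t^4 - 4·t^3 + 5·t - 4. Tomando d/dt de x(t), encontramos v(t) = 5·t^4 - 20·t^3 - 12·t^2 + 5. Tomando d/dt de v(t), encontramos a(t) = 20·t^3 - 60·t^2 - 24·t. Derivando la aceleración, obtenemos la sacudida: j(t) = 60·t^2 - 120·t - 24. Tomando d/dt de j(t), encontramos s(t) = 120·t - 120. Usando s(t) = 120·t - 120 y sustituyendo t = 1, encontramos s = 0.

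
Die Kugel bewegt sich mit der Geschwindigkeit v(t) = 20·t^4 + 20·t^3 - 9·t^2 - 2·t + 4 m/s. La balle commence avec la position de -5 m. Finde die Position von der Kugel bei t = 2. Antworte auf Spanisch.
Para resolver esto, necesitamos tomar 1 integral de nuestra ecuación de la velocidad v(t) = 20·t^4 + 20·t^3 - 9·t^2 - 2·t + 4. Integrando la velocidad y usando la condición inicial x(0) = -5, obtenemos x(t) = 4·t^5 + 5·t^4 - 3·t^3 - t^2 + 4·t - 5. De la ecuación de la posición x(t) = 4·t^5 + 5·t^4 - 3·t^3 - t^2 + 4·t - 5, sustituimos t = 2 para obtener x = 183.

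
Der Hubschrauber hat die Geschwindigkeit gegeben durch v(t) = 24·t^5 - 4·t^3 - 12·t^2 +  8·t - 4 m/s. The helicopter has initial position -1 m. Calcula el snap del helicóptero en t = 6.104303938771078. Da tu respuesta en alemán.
Um dies zu lösen, müssen wir 3 Ableitungen unserer Gleichung für die Geschwindigkeit v(t) = 24·t^5 - 4·t^3 - 12·t^2 + 8·t - 4 nehmen. Die Ableitung von der Geschwindigkeit ergibt die Beschleunigung: a(t) = 120·t^4 - 12·t^2 - 24·t + 8. Die Ableitung von der Beschleunigung ergibt den Ruck: j(t) = 480·t^3 - 24·t - 24. Die Ableitung von dem Ruck ergibt den Snap: s(t) = 1440·t^2 - 24. Wir haben den Snap s(t) = 1440·t^2 - 24. Durch Einsetzen von t = 6.104303938771078: s(6.104303938771078) = 53634.0382707304.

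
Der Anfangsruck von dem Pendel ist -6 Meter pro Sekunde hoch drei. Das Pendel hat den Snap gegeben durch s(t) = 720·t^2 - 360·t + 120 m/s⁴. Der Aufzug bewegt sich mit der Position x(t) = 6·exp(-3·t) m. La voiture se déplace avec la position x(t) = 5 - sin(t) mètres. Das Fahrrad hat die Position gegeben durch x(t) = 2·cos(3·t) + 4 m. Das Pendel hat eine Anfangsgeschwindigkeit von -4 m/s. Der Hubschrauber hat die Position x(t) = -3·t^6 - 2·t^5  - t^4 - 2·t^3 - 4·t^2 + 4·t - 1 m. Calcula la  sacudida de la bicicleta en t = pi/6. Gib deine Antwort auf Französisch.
Nous devons dériver notre équation de la position x(t) = 2·cos(3·t) + 4 3 fois. La dérivée de la position donne la vitesse: v(t) = -6·sin(3·t). La dérivée de la vitesse donne l'accélération: a(t) = -18·cos(3·t). En dérivant l'accélération, nous obtenons le jerk: j(t) = 54·sin(3·t). Nous avons le jerk j(t) = 54·sin(3·t). En substituant t = pi/6: j(pi/6) = 54.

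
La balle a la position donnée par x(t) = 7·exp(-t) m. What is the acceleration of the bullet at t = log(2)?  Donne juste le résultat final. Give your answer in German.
Die Beschleunigung bei t = log(2) ist a = 7/2.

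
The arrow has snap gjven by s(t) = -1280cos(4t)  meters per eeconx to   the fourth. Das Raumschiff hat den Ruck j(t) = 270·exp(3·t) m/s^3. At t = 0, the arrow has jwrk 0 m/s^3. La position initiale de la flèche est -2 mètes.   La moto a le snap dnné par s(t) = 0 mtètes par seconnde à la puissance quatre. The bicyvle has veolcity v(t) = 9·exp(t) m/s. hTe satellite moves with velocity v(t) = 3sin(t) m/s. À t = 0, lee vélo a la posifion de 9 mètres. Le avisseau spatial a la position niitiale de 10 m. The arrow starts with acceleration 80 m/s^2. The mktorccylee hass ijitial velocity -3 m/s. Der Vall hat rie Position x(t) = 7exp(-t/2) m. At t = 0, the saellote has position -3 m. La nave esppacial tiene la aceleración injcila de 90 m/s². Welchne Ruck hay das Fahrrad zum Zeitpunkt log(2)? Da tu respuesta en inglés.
To solve this, we need to take 2 derivatives of our velocity equation v(t) = 9·exp(t). Taking d/dt of v(t), we find a(t) = 9·exp(t). Taking d/dt of a(t), we find j(t) = 9·exp(t). From the given jerk equation j(t) = 9·exp(t), we substitute t = log(2) to get j = 18.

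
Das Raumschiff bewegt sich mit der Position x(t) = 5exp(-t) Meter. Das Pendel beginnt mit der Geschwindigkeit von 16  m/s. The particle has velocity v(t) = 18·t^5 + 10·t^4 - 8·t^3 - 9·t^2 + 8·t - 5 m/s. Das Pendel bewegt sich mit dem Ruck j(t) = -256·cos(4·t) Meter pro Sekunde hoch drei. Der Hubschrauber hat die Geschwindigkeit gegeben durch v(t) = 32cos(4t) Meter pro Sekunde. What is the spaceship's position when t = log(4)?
Using x(t) = 5·exp(-t) and substituting t = log(4), we find x = 5/4.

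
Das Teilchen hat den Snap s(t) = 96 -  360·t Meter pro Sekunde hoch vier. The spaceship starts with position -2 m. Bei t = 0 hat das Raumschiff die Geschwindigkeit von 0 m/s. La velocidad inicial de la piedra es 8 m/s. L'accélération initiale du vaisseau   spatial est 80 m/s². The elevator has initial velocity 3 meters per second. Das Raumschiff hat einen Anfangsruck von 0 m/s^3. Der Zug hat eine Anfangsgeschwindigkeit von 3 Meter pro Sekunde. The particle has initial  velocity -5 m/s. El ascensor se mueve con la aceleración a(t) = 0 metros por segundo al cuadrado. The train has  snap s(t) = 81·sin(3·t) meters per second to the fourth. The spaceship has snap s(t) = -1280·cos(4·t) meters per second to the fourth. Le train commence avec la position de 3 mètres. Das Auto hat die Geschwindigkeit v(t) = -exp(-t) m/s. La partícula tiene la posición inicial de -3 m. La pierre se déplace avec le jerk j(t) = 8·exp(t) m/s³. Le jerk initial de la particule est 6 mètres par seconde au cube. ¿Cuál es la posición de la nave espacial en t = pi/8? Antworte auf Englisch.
Starting from snap s(t) = -1280·cos(4·t), we take 4 antiderivatives. The integral of snap is jerk. Using j(0) = 0, we get j(t) = -320·sin(4·t). Integrating jerk and using the initial condition a(0) = 80, we get a(t) = 80·cos(4·t). Taking ∫a(t)dt and applying v(0) = 0, we find v(t) = 20·sin(4·t). The integral of velocity, with x(0) = -2, gives position: x(t) = 3 - 5·cos(4·t). We have position x(t) = 3 - 5·cos(4·t). Substituting t = pi/8: x(pi/8) = 3.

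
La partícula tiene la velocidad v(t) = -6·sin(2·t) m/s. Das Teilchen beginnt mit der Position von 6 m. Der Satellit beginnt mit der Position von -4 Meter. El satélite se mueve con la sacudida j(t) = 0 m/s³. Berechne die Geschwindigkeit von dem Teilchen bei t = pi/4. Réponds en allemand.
Wir haben die Geschwindigkeit v(t) = -6·sin(2·t). Durch Einsetzen von t = pi/4: v(pi/4) = -6.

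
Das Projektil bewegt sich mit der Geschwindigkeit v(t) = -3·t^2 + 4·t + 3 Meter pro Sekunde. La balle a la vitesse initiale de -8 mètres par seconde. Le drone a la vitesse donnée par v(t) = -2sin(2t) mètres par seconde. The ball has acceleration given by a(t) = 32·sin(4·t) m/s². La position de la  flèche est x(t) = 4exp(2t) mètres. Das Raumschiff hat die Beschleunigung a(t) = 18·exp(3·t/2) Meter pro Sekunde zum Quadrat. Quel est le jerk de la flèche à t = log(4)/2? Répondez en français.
Nous devons dériver notre équation de la position x(t) = 4·exp(2·t) 3 fois. En dérivant la position, nous obtenons la vitesse: v(t) = 8·exp(2·t). En dérivant la vitesse, nous obtenons l'accélération: a(t) = 16·exp(2·t). En prenant d/dt de a(t), nous trouvons j(t) = 32·exp(2·t). Nous avons le jerk j(t) = 32·exp(2·t). En substituant t = log(4)/2: j(log(4)/2) = 128.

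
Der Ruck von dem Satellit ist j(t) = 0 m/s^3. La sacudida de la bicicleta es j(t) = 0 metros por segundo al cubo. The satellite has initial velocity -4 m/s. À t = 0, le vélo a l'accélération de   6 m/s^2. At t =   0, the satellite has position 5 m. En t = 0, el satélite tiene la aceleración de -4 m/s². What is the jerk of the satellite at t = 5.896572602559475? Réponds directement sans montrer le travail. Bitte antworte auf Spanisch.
La respuesta es 0.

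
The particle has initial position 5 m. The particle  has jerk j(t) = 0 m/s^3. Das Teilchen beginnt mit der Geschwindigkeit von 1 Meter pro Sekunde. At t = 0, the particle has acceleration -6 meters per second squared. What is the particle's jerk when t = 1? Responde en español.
Usando j(t) = 0 y sustituyendo t = 1, encontramos j = 0.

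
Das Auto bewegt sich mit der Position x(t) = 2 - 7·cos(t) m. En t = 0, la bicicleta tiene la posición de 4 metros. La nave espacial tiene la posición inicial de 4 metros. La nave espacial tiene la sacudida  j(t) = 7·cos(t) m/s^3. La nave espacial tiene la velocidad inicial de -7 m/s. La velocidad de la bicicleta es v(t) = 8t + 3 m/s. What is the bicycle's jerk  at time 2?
To solve this, we need to take 2 derivatives of our velocity equation v(t) = 8·t + 3. The derivative of velocity gives acceleration: a(t) = 8. The derivative of acceleration gives jerk: j(t) = 0. Using j(t) = 0 and substituting t = 2, we find j = 0.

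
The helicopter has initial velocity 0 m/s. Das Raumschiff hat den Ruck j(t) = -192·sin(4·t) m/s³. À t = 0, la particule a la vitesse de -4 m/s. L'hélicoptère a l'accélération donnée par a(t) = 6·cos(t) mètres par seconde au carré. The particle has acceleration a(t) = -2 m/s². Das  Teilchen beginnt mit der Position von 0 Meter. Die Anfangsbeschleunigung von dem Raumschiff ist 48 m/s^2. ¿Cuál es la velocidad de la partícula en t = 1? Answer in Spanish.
Necesitamos integrar nuestra ecuación de la aceleración a(t) = -2 1 vez. Integrando la aceleración y usando la condición inicial v(0) = -4, obtenemos v(t) = -2·t - 4. Tenemos la velocidad v(t) = -2·t - 4. Sustituyendo t = 1: v(1) = -6.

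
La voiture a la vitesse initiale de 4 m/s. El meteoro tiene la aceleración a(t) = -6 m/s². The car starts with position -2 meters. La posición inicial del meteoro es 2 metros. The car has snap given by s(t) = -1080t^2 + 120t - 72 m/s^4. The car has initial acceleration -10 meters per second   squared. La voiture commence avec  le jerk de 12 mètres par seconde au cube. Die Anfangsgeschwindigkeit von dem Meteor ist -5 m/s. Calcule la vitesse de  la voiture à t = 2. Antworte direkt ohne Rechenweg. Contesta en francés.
v(2) = -584.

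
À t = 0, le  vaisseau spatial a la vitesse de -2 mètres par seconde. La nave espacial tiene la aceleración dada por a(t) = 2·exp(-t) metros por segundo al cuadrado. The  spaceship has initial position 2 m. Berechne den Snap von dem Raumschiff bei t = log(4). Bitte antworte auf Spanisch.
Partiendo de la aceleración a(t) = 2·exp(-t), tomamos 2 derivadas. La derivada de la aceleración da la sacudida: j(t) = -2·exp(-t). Derivando la sacudida, obtenemos el snap: s(t) = 2·exp(-t). Tenemos el snap s(t) = 2·exp(-t). Sustituyendo t = log(4): s(log(4)) = 1/2.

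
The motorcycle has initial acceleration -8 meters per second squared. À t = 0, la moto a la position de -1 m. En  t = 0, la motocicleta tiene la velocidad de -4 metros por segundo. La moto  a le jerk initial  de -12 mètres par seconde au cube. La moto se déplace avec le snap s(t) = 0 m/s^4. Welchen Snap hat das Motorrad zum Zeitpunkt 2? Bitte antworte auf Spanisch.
Tenemos el snap s(t) = 0. Sustituyendo t = 2: s(2) = 0.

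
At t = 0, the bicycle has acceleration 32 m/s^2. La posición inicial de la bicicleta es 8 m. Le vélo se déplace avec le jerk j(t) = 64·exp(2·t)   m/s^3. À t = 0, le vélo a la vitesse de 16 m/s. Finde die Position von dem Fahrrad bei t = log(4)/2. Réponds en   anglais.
We must find the integral of our jerk equation j(t) = 64·exp(2·t) 3 times. Integrating jerk and using the initial condition a(0) = 32, we get a(t) = 32·exp(2·t). The integral of acceleration is velocity. Using v(0) = 16, we get v(t) = 16·exp(2·t). The integral of velocity, with x(0) = 8, gives position: x(t) = 8·exp(2·t). Using x(t) = 8·exp(2·t) and substituting t = log(4)/2, we find x = 32.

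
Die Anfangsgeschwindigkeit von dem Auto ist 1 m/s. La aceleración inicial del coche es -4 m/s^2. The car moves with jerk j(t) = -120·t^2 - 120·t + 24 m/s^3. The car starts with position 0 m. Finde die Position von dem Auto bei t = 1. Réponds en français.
Pour résoudre ceci, nous devons prendre 3 intégrales de notre équation du jerk j(t) = -120·t^2 - 120·t + 24. En intégrant le jerk et en utilisant la condition initiale a(0) = -4, nous obtenons a(t) = -40·t^3 - 60·t^2 + 24·t - 4. En prenant ∫a(t)dt et en appliquant v(0) = 1, nous trouvons v(t) = -10·t^4 - 20·t^3 + 12·t^2 - 4·t + 1. En prenant ∫v(t)dt et en appliquant x(0) = 0, nous trouvons x(t) = -2·t^5 - 5·t^4 + 4·t^3 - 2·t^2 + t. De l'équation de la position x(t) = -2·t^5 - 5·t^4 + 4·t^3 - 2·t^2 + t, nous substituons t = 1 pour obtenir x = -4.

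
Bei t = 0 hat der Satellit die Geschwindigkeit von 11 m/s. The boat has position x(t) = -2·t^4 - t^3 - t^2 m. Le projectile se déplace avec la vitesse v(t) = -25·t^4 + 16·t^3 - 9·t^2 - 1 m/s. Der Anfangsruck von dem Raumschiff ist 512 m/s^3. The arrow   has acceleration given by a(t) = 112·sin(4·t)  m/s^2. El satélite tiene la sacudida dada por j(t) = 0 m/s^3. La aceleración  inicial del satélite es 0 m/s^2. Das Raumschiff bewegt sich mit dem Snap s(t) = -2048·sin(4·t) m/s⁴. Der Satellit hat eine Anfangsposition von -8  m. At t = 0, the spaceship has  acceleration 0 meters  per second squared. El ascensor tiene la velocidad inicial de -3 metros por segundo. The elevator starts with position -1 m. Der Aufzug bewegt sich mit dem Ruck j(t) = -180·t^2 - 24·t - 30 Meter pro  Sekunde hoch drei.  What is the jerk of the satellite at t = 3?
From the given jerk equation j(t) = 0, we substitute t = 3 to get j = 0.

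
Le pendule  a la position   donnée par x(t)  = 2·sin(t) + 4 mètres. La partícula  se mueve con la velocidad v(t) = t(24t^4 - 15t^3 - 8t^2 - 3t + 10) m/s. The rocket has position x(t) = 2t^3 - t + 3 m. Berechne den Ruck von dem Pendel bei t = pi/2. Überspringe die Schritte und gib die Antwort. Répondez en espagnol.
En t = pi/2, j = 0.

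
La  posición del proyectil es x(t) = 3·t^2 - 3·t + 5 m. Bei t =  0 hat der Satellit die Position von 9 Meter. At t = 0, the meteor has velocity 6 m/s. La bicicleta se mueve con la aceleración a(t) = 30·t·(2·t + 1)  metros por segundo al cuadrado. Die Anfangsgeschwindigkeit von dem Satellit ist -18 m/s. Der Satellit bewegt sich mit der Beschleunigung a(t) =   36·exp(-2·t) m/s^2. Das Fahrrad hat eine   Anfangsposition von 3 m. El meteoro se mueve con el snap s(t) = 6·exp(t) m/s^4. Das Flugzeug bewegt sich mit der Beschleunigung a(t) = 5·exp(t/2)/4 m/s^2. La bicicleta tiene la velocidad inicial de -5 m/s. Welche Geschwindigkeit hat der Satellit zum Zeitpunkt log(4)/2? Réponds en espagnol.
Partiendo de la aceleración a(t) = 36·exp(-2·t), tomamos 1 antiderivada. Integrando la aceleración y usando la condición inicial v(0) = -18, obtenemos v(t) = -18·exp(-2·t). Usando v(t) = -18·exp(-2·t) y sustituyendo t = log(4)/2, encontramos v = -9/2.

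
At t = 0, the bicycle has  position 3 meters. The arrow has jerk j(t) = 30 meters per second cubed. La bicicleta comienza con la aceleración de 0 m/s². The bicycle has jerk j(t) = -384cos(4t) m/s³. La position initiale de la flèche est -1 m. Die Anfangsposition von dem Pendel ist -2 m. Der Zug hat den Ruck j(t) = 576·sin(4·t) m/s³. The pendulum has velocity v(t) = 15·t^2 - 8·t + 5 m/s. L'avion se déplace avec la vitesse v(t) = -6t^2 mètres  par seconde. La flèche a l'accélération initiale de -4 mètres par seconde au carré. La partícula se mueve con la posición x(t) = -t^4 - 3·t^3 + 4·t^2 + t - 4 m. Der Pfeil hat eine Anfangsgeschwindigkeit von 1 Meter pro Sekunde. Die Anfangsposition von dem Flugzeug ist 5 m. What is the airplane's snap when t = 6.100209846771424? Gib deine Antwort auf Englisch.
We must differentiate our velocity equation v(t) = -6·t^2 3 times. Differentiating velocity, we get acceleration: a(t) = -12·t. Differentiating acceleration, we get jerk: j(t) = -12. Taking d/dt of j(t), we find s(t) = 0. Using s(t) = 0 and substituting t = 6.100209846771424, we find s = 0.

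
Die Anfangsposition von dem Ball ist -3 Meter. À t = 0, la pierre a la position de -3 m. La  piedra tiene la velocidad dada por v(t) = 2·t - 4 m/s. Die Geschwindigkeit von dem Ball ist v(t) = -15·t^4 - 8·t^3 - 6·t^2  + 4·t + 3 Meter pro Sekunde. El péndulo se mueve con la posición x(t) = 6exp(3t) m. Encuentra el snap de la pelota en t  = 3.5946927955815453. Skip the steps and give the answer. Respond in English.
s(3.5946927955815453) = -1342.08940640936.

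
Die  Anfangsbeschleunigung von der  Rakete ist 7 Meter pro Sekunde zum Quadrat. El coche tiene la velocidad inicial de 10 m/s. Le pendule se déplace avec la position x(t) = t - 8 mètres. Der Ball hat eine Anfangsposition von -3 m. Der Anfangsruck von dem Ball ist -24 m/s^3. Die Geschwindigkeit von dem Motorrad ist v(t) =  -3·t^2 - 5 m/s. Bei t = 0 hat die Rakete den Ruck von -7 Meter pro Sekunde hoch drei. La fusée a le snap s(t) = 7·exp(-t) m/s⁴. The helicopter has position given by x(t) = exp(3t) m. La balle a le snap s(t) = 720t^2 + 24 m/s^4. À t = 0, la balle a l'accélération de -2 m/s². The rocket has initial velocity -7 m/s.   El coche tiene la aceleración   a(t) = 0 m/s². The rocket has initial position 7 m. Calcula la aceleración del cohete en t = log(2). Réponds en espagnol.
Para resolver esto, necesitamos tomar 2 antiderivadas de nuestra ecuación del snap s(t) = 7·exp(-t). Integrando el snap y usando la condición inicial j(0) = -7, obtenemos j(t) = -7·exp(-t). Integrando la sacudida y usando la condición inicial a(0) = 7, obtenemos a(t) = 7·exp(-t). De la ecuación de la aceleración a(t) = 7·exp(-t), sustituimos t = log(2) para obtener a = 7/2.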